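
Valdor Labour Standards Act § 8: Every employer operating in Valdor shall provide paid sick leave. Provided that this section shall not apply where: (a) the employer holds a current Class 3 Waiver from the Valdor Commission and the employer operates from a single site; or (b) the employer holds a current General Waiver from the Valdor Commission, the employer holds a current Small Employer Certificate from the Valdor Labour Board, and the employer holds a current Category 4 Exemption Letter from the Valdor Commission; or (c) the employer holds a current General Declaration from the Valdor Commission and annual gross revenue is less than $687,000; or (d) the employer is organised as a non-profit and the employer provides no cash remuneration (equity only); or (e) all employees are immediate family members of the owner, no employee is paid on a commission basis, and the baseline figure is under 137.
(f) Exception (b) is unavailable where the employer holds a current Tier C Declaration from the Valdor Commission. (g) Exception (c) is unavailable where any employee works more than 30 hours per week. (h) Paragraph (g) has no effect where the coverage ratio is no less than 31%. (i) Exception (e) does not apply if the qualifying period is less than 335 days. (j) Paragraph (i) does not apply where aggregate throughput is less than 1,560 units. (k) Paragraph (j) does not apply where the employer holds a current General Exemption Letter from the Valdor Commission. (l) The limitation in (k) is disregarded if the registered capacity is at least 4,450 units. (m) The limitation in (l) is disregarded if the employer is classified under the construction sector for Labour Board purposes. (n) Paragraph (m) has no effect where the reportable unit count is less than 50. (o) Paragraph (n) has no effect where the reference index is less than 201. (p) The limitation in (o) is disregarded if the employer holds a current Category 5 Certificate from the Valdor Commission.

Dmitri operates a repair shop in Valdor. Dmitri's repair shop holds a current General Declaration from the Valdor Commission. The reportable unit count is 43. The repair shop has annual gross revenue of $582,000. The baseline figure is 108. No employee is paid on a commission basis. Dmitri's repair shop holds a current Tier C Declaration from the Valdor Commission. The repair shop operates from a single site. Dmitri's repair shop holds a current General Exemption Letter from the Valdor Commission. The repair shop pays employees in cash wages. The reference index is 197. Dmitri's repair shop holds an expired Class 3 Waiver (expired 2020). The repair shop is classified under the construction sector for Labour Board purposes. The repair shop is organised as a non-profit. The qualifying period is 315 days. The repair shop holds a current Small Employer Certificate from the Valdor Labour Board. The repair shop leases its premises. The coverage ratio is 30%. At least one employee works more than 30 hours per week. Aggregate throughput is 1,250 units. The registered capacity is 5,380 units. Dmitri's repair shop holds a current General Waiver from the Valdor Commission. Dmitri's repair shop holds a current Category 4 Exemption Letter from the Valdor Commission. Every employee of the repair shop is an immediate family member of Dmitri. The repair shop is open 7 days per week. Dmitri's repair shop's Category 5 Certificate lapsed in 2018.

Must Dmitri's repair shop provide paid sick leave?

Yes — Dmitri's repair shop must provide paid sick leave.

Exception (a) does not apply: the Class 3 Waiver is not current.
All of (b)'s requirements are met (a current General Waiver is held; a current Small Employer Certificate is held; a current Category 4 Exemption Letter is held). Turning to paragraph (f): (f) operates against (b): a current Tier C Declaration is held. Exception (b) does not apply.
Exception (c)'s conditions are all satisfied: a current General Declaration is held; annual gross revenue is $582,000, less than the $687,000 limit. But applying paragraphs (g)–(h): (g) is triggered — at least one employee exceeds 30 hours/week. (h) is not triggered (the coverage ratio is 30%, short of 31%), so (g) stands. (c) is therefore removed.
Exception (d) fails — employees are paid cash wages.
Exception (e)'s conditions are all satisfied: every employee is an immediate family member; no employee is paid on commission; the baseline figure is 108, under the 137 limit. Turning to paragraphs (i)–(p): (i) is triggered — the qualifying period is 315 days, less than the 335 days limit. (j) is engaged (aggregate throughput is 1,250 units, less than the 1,560 units limit), but yields to (k): (k) operates against (j): a current General Exemption Letter is held. (l) is engaged (the registered capacity is 5,380 units, meeting the 4,450 units threshold), but is itself disapplied by (m): (m) is engaged — the repair shop is classified under the construction sector. (n) would limit (m) — the reportable unit count is 43, less than the 50 limit — but (o) sets (n) aside: (o) is engaged — the reference index is 197, less than the 201 limit. (p) does not operate here (no current Category 5 Certificate is held), so (o) stands. Exception (e) does not apply.
No exception applies. The general rule governs.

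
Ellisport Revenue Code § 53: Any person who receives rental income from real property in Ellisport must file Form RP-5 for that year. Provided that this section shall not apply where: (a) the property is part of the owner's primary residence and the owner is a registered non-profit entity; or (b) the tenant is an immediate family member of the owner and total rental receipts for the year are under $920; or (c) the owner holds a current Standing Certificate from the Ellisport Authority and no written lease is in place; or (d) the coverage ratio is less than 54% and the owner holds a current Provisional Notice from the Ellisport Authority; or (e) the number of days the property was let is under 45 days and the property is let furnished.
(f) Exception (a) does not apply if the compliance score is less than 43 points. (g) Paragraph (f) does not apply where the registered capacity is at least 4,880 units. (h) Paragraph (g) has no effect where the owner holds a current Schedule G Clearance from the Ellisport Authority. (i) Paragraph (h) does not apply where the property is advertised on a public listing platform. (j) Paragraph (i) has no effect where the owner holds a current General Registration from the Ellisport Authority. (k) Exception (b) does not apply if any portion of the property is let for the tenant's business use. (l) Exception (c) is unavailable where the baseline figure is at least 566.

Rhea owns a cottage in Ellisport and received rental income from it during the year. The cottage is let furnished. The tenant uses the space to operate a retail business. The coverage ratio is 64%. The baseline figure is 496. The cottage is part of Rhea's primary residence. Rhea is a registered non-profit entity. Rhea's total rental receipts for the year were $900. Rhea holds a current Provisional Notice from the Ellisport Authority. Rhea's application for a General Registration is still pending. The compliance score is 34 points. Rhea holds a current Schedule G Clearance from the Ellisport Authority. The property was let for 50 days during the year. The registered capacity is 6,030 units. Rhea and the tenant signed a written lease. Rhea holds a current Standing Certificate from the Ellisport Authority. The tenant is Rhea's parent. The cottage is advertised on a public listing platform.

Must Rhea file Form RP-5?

All of (a)'s requirements are met (the cottage is part of the primary residence; Rhea is a registered non-profit). Applying paragraphs (f)–(j): (f) would limit (a) — the compliance score is 34 points, less than the 43 points limit — but (g) sets (f) aside: (g) operates against (f): the registered capacity is 6,030 units, meeting the 4,880 units threshold. (h) is engaged (a current Schedule G Clearance is held), but is itself disapplied by (i): (i) is triggered — the property is publicly advertised. (j) does not operate here (there is no General Registration in force), so (i) stands. (a) remains available.
Exception (b): the tenant is an immediate family member; total rental receipts for the year are $900, under the $920 limit — every condition holds. But applying paragraph (k): (k) operates — the space is let for business use. So (b) is unavailable.
Exception (c) does not apply: a written lease is in place.
Exception (d) does not apply: the coverage ratio is 64%, not less than 54%.
Exception (e) requires that the number of days the property was let is under 45 days; but the number of days the property was let is 50 days, not under 45 days, so (e) is unavailable.

No — exception (a) applies; Rhea is not required to file Form RP-5.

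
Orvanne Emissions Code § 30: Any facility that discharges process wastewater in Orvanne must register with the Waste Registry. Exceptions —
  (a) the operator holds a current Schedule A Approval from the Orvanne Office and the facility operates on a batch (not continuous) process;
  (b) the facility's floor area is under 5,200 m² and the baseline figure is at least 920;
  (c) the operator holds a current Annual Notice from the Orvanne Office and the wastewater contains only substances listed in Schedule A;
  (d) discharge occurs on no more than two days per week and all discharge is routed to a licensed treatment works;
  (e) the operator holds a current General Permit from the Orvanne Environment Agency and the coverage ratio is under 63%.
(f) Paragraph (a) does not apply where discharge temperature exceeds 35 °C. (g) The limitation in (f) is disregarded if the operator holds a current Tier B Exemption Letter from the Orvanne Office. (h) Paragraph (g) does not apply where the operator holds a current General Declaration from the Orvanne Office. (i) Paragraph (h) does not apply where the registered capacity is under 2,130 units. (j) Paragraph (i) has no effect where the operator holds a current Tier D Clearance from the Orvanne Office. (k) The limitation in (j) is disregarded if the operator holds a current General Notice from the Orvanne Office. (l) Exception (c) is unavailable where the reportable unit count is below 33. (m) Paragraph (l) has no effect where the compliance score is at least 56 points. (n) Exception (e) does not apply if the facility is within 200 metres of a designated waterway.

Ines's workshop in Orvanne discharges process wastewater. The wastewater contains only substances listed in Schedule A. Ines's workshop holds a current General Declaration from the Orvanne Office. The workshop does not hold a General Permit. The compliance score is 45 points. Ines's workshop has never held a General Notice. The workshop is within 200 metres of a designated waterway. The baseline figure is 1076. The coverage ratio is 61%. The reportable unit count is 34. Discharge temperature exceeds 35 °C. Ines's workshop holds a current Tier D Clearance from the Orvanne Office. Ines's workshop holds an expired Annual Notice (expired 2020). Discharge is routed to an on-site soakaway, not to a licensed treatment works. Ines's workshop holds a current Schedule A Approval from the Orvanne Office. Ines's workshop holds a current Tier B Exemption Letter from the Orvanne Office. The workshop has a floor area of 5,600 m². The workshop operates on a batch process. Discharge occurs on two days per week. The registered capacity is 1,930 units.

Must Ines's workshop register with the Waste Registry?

All of (a)'s requirements are met (a current Schedule A Approval is held; the facility operates on a batch process). But applying paragraphs (f)–(k): (f) operates — discharge temperature exceeds 35 °C. (g) would limit (f) — a current Tier B Exemption Letter is held — but (h) sets (g) aside: (h) operates — a current General Declaration is held. (i) is triggered (the registered capacity is 1,930 units, under the 2,130 units limit), but is itself disapplied by (j): (j) is triggered — a current Tier D Clearance is held. (k) is inapplicable (no current General Notice is held), so (j) stands. (a) is therefore removed.
Exception (b) fails — the facility's floor area is 5,600 m², not under 5,200 m².
Exception (c) fails — the Annual Notice is not current.
Exception (d) fails — discharge is not routed to a licensed treatment works.
Exception (e) requires that the operator holds a current General Permit from the Orvanne Environment Agency; but no General Permit is held, so (e) is unavailable.
None of the exceptions is available; § 30 applies in full.

Yes — Ines's workshop must register with the Waste Registry.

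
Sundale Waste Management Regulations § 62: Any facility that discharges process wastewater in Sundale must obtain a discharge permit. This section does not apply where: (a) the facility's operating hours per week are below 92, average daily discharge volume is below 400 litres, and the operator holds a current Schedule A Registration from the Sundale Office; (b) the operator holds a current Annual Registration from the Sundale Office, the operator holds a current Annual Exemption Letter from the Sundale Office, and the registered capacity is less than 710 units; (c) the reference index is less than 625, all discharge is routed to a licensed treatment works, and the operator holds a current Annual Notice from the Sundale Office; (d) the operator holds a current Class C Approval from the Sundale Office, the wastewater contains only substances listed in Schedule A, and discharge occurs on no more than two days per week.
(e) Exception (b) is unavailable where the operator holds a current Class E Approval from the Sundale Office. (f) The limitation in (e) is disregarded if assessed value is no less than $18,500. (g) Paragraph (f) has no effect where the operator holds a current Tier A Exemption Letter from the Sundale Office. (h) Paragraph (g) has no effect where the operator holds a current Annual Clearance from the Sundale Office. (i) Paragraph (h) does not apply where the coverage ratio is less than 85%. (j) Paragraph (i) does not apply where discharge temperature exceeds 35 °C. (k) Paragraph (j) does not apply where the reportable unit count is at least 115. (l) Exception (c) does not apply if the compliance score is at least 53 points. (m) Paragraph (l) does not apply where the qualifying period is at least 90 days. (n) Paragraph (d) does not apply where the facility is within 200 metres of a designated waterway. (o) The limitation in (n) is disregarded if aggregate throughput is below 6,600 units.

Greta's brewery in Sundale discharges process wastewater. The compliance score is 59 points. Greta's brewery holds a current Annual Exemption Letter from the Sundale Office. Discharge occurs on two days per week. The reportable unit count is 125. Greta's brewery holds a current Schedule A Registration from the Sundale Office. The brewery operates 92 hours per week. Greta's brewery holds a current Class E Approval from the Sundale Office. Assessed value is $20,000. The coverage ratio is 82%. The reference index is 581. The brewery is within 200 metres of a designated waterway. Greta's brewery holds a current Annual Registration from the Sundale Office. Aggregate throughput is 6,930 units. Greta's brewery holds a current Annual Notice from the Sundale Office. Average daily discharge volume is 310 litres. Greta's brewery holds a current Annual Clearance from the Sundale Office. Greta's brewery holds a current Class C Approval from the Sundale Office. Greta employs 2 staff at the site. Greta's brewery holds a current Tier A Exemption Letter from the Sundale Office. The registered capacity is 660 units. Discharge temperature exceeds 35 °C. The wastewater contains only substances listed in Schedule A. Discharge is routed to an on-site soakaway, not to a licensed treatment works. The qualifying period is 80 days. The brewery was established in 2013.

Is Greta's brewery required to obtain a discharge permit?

Yes — Greta's brewery must obtain a discharge permit.

Exception (a) fails — the facility's operating hours per week are 92, not below 92.
Exception (b): a current Annual Registration is held; a current Annual Exemption Letter is held; the registered capacity is 660 units, less than the 710 units limit — every condition holds. But applying paragraphs (e)–(k): (e) is triggered — a current Class E Approval is held. (f) would limit (e) — assessed value is $20,000, meeting the $18,500 threshold — but (g) sets (f) aside: (g) operates against (f): a current Tier A Exemption Letter is held. (h) would limit (g) — a current Annual Clearance is held — but (i) sets (h) aside: (i) operates — the coverage ratio is 82%, less than the 85% limit. (j) is triggered (discharge temperature exceeds 35 °C), but is displaced by (k): (k) is engaged — the reportable unit count is 125, meeting the 115 threshold. Exception (b) does not apply.
Exception (c) does not apply: discharge is not routed to a licensed treatment works.
All of (d)'s requirements are met (a current Class C Approval is held; the wastewater is Schedule-A-only; discharge occurs on no more than two days per week). Turning to paragraphs (n)–(o): (n) operates against (d): the brewery is within 200 m of a designated waterway. (o), which would lift (n), does not operate here — aggregate throughput is 6,930 units, not below 6,600 units. So (d) is unavailable.
Every exception is unavailable, so the rule governs.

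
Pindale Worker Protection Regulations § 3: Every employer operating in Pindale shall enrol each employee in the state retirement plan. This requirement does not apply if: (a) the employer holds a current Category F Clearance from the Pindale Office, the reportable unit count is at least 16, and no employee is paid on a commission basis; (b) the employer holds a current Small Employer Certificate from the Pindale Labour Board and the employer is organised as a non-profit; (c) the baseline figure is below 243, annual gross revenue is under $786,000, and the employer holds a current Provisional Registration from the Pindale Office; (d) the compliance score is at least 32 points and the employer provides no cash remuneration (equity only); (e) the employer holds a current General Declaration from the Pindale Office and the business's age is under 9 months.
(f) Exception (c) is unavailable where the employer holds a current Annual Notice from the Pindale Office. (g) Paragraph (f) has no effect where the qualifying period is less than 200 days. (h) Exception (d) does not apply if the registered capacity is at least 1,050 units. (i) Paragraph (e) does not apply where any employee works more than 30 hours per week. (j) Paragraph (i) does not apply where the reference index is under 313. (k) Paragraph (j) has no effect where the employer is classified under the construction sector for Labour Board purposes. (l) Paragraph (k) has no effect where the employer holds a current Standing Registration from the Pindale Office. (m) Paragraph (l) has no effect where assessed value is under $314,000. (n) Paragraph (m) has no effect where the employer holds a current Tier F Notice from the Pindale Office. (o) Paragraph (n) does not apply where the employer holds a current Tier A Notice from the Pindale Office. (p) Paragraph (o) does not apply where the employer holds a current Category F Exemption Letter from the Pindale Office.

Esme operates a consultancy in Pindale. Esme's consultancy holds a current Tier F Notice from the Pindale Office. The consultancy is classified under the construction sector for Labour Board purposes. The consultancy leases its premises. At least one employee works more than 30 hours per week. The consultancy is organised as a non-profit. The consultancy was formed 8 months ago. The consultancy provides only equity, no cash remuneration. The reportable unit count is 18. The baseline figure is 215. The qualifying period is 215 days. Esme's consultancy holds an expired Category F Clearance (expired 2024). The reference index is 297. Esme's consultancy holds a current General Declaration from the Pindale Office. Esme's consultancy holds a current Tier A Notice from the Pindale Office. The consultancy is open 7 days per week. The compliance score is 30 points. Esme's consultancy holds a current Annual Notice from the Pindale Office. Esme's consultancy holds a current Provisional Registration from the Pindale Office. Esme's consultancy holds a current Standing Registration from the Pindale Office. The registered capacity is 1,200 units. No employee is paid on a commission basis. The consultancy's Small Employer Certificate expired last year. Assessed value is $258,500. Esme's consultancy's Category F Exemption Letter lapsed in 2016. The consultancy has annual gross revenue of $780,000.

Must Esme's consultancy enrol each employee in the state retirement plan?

Yes — Esme's consultancy must enrol each employee in the state retirement plan.

Exception (a) fails — the Category F Clearance is not current.
Exception (b) requires that the employer holds a current Small Employer Certificate from the Pindale Labour Board; but the Small Employer Certificate has expired, so (b) is unavailable.
All of (c)'s requirements are met (the baseline figure is 215, below the 243 limit; annual gross revenue is $780,000, under the $786,000 limit; a current Provisional Registration is held). But: (f) is triggered — a current Annual Notice is held. (g) is not triggered (the qualifying period is 215 days, not less than 200 days), so (f) stands. So (c) is unavailable.
Exception (d) does not apply: the compliance score is 30 points, short of 32 points.
All of (e)'s requirements are met (a current General Declaration is held; the business's age is 8 months, under the 9 months limit). However, paragraphs (i)–(p) must be considered: (i) operates against (e): at least one employee exceeds 30 hours/week. (j) applies (the reference index is 297, under the 313 limit), but is displaced by (k): (k) operates against (j): the consultancy is classified under the construction sector. (l) operates (a current Standing Registration is held), but yields to (m): (m) operates against (l): assessed value is $258,500, under the $314,000 limit. (n) is triggered (a current Tier F Notice is held), but is displaced by (o): (o) operates against (n): a current Tier A Notice is held. (p), which would lift (o), is not engaged — the Category F Exemption Letter is not current. Exception (e) does not apply.
No exception displaces § 3.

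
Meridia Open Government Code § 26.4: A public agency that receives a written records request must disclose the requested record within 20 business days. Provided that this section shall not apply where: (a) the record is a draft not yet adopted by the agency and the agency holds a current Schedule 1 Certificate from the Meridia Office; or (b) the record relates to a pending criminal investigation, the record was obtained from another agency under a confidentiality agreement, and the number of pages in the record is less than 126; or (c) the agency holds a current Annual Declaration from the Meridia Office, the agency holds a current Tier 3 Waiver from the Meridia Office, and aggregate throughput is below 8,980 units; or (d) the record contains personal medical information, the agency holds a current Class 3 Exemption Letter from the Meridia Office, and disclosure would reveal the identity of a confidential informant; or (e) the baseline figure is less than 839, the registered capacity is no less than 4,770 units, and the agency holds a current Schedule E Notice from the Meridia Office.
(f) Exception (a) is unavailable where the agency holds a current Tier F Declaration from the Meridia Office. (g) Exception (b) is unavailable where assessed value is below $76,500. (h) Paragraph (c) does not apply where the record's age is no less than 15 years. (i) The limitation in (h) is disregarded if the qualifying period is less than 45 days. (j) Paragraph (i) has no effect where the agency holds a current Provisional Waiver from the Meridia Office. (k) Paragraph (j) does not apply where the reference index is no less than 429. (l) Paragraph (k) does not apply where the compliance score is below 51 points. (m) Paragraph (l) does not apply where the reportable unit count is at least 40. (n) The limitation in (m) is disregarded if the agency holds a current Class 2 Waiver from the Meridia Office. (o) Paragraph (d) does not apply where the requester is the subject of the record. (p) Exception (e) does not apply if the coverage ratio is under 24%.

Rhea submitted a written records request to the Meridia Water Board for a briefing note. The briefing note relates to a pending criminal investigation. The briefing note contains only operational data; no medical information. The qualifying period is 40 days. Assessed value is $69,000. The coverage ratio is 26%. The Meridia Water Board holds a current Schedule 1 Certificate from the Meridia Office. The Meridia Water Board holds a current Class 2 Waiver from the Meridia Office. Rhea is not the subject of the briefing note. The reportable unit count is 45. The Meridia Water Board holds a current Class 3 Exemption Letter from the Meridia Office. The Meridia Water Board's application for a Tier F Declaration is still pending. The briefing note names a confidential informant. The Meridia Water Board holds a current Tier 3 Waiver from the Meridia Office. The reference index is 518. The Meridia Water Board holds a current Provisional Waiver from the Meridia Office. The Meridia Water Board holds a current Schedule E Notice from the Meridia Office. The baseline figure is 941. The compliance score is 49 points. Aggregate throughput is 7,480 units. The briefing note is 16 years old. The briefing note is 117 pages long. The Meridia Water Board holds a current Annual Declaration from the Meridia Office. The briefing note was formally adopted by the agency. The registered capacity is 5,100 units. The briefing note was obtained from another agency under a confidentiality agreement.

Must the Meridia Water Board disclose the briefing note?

Yes — the Meridia Water Board must disclose the briefing note.

Exception (a) fails — the briefing note has been formally adopted.
All of (b)'s requirements are met (the briefing note relates to a pending investigation; the briefing note was obtained under a confidentiality agreement; the number of pages in the record is 117, less than the 126 limit). But applying paragraph (g): (g) is engaged — assessed value is $69,000, below the $76,500 limit. (b) is therefore removed.
Exception (c): a current Annual Declaration is held; a current Tier 3 Waiver is held; aggregate throughput is 7,480 units, below the 8,980 units limit — every condition holds. But: (h) operates — the record's age is 16 years, meeting the 15 years threshold. (i) would limit (h) — the qualifying period is 40 days, less than the 45 days limit — but (j) sets (i) aside: (j) operates — a current Provisional Waiver is held. (k) would limit (j) — the reference index is 518, meeting the 429 threshold — but (l) sets (k) aside: (l) operates against (k): the compliance score is 49 points, below the 51 points limit. (m) would limit (l) — the reportable unit count is 45, meeting the 40 threshold — but (n) sets (m) aside: (n) operates against (m): a current Class 2 Waiver is held. Exception (c) does not apply.
Exception (d) does not apply: the briefing note contains only operational data.
Exception (e) requires that the baseline figure is less than 839; but the baseline figure is 941, not less than 839, so (e) is unavailable.
Every exception is unavailable, so the rule governs.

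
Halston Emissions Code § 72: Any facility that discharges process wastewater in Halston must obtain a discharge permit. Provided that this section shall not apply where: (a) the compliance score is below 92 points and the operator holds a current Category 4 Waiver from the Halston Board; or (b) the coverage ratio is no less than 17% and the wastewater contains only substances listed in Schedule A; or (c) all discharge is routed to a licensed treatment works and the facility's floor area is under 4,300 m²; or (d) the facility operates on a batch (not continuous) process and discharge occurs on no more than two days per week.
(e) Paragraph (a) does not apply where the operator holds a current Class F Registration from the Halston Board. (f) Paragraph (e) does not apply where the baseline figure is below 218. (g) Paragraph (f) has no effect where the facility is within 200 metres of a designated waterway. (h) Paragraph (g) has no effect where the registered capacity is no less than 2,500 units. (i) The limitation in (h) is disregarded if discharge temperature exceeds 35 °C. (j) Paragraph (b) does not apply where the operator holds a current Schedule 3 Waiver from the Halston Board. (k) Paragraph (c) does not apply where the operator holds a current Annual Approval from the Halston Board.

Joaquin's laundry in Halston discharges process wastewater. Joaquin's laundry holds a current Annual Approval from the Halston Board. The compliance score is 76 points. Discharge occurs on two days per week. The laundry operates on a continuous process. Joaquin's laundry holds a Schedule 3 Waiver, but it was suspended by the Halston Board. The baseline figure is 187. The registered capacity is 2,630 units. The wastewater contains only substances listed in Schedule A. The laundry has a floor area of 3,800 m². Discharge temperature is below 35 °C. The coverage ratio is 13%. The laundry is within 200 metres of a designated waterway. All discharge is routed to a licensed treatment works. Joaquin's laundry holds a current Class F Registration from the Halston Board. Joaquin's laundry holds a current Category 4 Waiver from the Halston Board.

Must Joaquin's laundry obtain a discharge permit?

Exception (a)'s conditions are all satisfied: the compliance score is 76 points, below the 92 points limit; a current Category 4 Waiver is held. As to paragraphs (e)–(i): (e) applies (a current Class F Registration is held), but is overridden by (f): (f) operates against (e): the baseline figure is 187, below the 218 limit. (g) is triggered (the laundry is within 200 m of a designated waterway), but is set aside by (h): (h) operates — the registered capacity is 2,630 units, meeting the 2,500 units threshold. (i) is inapplicable (discharge temperature is below 35 °C), so (h) stands. Exception (a) stands.
Exception (b) does not apply: the coverage ratio is 13%, short of 17%.
Exception (c): discharge is routed to a licensed treatment works; the facility's floor area is 3,800 m², under the 4,300 m² limit — every condition holds. However, paragraph (k) must be considered: (k) operates against (c): a current Annual Approval is held. So (c) is unavailable.
Exception (d) does not apply: the facility operates on a continuous process.

No — exception (a) applies; Joaquin's laundry is not required to obtain a discharge permit.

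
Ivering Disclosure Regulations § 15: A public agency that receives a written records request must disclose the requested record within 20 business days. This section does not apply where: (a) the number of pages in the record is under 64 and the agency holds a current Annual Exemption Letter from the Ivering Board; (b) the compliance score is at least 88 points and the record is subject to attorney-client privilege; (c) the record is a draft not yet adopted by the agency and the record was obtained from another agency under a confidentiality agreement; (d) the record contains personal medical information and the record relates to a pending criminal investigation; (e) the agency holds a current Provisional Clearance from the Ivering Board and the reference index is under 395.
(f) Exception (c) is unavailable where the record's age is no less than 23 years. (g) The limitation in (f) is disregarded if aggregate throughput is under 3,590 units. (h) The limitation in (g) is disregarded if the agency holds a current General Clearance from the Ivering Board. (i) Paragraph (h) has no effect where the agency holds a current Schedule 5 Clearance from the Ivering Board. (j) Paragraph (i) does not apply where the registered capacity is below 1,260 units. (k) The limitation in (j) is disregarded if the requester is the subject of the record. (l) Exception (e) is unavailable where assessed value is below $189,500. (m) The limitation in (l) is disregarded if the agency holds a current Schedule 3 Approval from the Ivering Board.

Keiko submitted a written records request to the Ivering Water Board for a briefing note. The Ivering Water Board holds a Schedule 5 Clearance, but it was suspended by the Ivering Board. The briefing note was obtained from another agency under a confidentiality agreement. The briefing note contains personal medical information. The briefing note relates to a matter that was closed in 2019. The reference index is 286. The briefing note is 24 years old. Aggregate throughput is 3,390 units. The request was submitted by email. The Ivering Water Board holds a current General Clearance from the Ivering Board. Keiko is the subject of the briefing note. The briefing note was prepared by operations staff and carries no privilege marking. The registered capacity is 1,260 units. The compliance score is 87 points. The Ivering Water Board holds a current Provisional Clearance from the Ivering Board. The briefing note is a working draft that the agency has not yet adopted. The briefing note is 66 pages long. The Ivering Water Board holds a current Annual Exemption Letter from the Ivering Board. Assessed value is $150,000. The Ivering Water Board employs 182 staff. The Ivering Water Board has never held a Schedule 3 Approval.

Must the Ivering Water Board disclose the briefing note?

Exception (a) does not apply: the number of pages in the record is 66, not under 64.
Exception (b) does not apply: the compliance score is 87 points, short of 88 points.
All of (c)'s requirements are met (the briefing note is an unadopted draft; the briefing note was obtained under a confidentiality agreement). But applying paragraphs (f)–(k): (f) applies — the record's age is 24 years, meeting the 23 years threshold. (g) is engaged (aggregate throughput is 3,390 units, under the 3,590 units limit), but is overridden by (h): (h) is engaged — a current General Clearance is held. (i) does not operate here (there is no Schedule 5 Clearance in force), so (h) stands. (c) is therefore removed.
Exception (d) fails — the briefing note relates to a closed matter.
Exception (e): a current Provisional Clearance is held; the reference index is 286, under the 395 limit — every condition holds. But applying paragraphs (l)–(m): (l) operates — assessed value is $150,000, below the $189,500 limit. (m), which would lift (l), is not engaged — no current Schedule 3 Approval is held. So (e) is unavailable.
No exception is made out. the Ivering Water Board falls within the general rule.

Yes — the Ivering Water Board must disclose the briefing note.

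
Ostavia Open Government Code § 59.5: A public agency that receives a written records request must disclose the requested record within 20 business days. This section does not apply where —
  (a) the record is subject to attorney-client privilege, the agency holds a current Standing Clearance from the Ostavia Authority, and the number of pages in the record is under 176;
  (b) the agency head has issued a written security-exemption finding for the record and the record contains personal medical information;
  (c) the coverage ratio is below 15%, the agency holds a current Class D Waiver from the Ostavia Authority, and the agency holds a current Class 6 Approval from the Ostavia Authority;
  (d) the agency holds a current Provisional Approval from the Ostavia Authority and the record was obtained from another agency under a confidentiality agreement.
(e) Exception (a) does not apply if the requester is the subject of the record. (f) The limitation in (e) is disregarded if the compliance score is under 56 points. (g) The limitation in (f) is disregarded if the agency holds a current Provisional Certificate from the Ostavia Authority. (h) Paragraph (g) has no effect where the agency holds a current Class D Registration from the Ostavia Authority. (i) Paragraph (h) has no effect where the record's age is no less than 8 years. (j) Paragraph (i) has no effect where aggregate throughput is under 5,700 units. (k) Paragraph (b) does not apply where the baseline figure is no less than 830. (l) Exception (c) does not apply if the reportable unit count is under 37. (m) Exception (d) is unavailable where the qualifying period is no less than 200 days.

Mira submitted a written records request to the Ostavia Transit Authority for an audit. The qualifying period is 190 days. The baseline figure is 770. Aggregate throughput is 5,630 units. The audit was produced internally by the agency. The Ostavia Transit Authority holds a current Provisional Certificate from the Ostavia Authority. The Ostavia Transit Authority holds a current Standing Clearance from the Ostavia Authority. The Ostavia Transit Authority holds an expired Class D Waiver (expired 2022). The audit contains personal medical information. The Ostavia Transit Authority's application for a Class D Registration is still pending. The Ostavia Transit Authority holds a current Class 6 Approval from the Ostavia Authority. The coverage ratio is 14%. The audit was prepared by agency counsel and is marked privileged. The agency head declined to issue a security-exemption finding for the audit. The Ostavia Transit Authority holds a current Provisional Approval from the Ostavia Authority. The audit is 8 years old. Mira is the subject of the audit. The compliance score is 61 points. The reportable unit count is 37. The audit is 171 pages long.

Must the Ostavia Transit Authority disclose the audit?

Exception (a)'s conditions are all satisfied: the audit is privileged; a current Standing Clearance is held; the number of pages in the record is 171, under the 176 limit. But applying paragraphs (e)–(j): (e) operates against (a): Mira is the subject of the audit. (f), which would lift (e), does not operate here — the compliance score is 61 points, not under 56 points. (a) is therefore removed.
Exception (b) does not apply: the agency head declined to issue a security-exemption finding.
Exception (c) requires that the agency holds a current Class D Waiver from the Ostavia Authority; but there is no Class D Waiver in force, so (c) is unavailable.
Exception (d) requires that the record was obtained from another agency under a confidentiality agreement; but the audit was produced internally, so (d) is unavailable.
No exception displaces § 59.5.

Yes — the Ostavia Transit Authority must disclose the audit.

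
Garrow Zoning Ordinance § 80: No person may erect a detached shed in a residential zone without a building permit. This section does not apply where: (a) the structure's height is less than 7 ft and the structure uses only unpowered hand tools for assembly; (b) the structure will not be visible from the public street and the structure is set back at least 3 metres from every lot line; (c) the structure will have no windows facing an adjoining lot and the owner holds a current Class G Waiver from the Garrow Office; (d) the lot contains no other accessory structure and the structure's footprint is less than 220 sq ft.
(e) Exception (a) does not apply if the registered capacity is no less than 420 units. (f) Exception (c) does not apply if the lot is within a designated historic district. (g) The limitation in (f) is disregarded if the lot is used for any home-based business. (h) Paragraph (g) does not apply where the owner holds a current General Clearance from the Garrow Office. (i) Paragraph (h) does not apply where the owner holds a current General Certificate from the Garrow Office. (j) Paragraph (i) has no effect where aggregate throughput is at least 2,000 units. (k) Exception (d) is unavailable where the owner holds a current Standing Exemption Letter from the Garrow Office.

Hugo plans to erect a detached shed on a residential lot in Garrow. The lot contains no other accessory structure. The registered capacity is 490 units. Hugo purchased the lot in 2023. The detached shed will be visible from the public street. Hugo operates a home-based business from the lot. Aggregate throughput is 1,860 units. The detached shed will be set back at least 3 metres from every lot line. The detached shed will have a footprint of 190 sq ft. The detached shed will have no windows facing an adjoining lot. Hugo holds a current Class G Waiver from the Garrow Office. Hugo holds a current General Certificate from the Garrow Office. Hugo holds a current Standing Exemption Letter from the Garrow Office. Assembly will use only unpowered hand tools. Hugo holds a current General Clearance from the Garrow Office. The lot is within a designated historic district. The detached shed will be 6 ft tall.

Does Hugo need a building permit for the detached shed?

No — exception (c) applies; Hugo does not need a building permit.

Exception (a): the structure's height is 6 ft, less than the 7 ft limit; assembly uses only hand tools — every condition holds. But applying paragraph (e): (e) operates against (a): the registered capacity is 490 units, meeting the 420 units threshold. So (a) is unavailable.
Exception (b) fails — the structure will be visible from the street.
Exception (c): no windows face an adjoining lot; a current Class G Waiver is held — every condition holds. Applying paragraphs (f)–(j): (f) would limit (c) — the lot is in a historic district — but (g) sets (f) aside: (g) applies — a home-based business operates on the lot. (h) is engaged (a current General Clearance is held), but is itself disapplied by (i): (i) operates against (h): a current General Certificate is held. (j), which would lift (i), is not triggered — aggregate throughput is 1,860 units, short of 2,000 units. Exception (c) stands.
Exception (d): the lot has no other accessory structure; the structure's footprint is 190 sq ft, less than the 220 sq ft limit — every condition holds. But applying paragraph (k): (k) is engaged — a current Standing Exemption Letter is held. (d) is therefore removed.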